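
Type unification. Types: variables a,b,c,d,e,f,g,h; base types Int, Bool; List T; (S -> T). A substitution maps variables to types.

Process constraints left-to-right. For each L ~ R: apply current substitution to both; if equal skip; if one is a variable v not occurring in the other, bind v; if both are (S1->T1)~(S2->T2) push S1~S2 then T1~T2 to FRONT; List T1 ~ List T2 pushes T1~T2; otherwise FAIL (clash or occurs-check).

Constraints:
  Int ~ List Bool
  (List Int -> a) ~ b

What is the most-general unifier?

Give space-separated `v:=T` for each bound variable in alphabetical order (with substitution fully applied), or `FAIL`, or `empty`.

Answer: FAIL

Derivation:
step 1: unify Int ~ List Bool  [subst: {-} | 1 pending]
  clash: Int vs List Bool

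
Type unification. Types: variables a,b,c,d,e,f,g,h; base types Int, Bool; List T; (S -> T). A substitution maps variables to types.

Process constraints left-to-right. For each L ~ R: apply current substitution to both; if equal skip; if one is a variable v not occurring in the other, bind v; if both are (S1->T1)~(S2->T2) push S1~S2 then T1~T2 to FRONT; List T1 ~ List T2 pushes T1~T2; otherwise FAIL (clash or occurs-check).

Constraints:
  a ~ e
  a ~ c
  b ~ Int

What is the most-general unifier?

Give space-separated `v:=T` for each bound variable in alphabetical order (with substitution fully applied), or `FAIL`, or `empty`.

step 1: unify a ~ e  [subst: {-} | 2 pending]
  bind a := e
step 2: unify e ~ c  [subst: {a:=e} | 1 pending]
  bind e := c
step 3: unify b ~ Int  [subst: {a:=e, e:=c} | 0 pending]
  bind b := Int

Answer: a:=c b:=Int e:=c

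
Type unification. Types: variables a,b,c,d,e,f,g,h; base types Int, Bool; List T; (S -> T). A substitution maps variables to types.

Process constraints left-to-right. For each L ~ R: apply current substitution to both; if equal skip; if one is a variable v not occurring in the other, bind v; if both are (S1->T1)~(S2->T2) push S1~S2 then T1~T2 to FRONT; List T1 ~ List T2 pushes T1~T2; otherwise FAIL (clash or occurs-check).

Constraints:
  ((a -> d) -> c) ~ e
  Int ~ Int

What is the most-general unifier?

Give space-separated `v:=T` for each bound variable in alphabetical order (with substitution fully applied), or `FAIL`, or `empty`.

step 1: unify ((a -> d) -> c) ~ e  [subst: {-} | 1 pending]
  bind e := ((a -> d) -> c)
step 2: unify Int ~ Int  [subst: {e:=((a -> d) -> c)} | 0 pending]
  -> identical, skip

Answer: e:=((a -> d) -> c)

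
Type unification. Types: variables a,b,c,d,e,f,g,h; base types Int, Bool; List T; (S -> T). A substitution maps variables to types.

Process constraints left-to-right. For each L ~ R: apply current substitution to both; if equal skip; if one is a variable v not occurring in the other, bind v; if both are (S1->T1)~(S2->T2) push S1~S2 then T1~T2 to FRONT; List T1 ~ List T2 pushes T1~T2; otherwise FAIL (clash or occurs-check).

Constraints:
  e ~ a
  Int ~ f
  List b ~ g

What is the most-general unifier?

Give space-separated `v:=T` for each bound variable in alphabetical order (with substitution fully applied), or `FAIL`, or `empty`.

step 1: unify e ~ a  [subst: {-} | 2 pending]
  bind e := a
step 2: unify Int ~ f  [subst: {e:=a} | 1 pending]
  bind f := Int
step 3: unify List b ~ g  [subst: {e:=a, f:=Int} | 0 pending]
  bind g := List b

Answer: e:=a f:=Int g:=List b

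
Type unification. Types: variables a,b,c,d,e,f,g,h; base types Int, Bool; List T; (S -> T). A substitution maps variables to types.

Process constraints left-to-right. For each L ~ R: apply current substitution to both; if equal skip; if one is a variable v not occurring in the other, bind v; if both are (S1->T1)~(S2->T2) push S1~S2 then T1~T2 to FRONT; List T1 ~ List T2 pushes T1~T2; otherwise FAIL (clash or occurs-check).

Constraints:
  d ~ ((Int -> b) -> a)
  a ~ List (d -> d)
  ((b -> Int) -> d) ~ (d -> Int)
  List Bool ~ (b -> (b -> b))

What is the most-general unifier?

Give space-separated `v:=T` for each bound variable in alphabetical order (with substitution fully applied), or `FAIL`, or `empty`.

step 1: unify d ~ ((Int -> b) -> a)  [subst: {-} | 3 pending]
  bind d := ((Int -> b) -> a)
step 2: unify a ~ List (((Int -> b) -> a) -> ((Int -> b) -> a))  [subst: {d:=((Int -> b) -> a)} | 2 pending]
  occurs-check fail: a in List (((Int -> b) -> a) -> ((Int -> b) -> a))

Answer: FAIL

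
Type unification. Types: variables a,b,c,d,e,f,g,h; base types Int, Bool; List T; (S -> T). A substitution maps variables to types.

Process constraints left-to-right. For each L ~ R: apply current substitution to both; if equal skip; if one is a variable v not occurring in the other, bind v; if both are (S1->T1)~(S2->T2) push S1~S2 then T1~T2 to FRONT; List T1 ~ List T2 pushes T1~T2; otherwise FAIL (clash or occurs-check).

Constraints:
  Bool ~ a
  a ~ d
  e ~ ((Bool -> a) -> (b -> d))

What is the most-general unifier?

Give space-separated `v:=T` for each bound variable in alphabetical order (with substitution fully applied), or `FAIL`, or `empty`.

Answer: a:=Bool d:=Bool e:=((Bool -> Bool) -> (b -> Bool))

Derivation:
step 1: unify Bool ~ a  [subst: {-} | 2 pending]
  bind a := Bool
step 2: unify Bool ~ d  [subst: {a:=Bool} | 1 pending]
  bind d := Bool
step 3: unify e ~ ((Bool -> Bool) -> (b -> Bool))  [subst: {a:=Bool, d:=Bool} | 0 pending]
  bind e := ((Bool -> Bool) -> (b -> Bool))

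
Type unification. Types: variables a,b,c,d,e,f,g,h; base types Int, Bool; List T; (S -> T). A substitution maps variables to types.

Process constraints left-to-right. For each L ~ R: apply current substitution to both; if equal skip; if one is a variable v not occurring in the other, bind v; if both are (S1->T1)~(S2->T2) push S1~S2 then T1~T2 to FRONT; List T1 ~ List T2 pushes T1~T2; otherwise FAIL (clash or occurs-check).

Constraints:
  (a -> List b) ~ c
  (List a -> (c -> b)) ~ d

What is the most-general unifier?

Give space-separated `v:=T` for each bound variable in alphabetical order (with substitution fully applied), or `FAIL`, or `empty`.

Answer: c:=(a -> List b) d:=(List a -> ((a -> List b) -> b))

Derivation:
step 1: unify (a -> List b) ~ c  [subst: {-} | 1 pending]
  bind c := (a -> List b)
step 2: unify (List a -> ((a -> List b) -> b)) ~ d  [subst: {c:=(a -> List b)} | 0 pending]
  bind d := (List a -> ((a -> List b) -> b))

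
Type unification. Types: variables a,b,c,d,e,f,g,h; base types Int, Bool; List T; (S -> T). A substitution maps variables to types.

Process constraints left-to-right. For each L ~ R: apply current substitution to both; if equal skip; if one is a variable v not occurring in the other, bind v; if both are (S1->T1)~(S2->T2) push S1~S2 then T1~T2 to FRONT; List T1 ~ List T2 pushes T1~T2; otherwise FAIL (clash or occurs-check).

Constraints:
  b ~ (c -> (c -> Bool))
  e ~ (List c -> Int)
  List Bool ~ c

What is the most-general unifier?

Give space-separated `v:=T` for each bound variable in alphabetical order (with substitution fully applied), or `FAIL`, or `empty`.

step 1: unify b ~ (c -> (c -> Bool))  [subst: {-} | 2 pending]
  bind b := (c -> (c -> Bool))
step 2: unify e ~ (List c -> Int)  [subst: {b:=(c -> (c -> Bool))} | 1 pending]
  bind e := (List c -> Int)
step 3: unify List Bool ~ c  [subst: {b:=(c -> (c -> Bool)), e:=(List c -> Int)} | 0 pending]
  bind c := List Bool

Answer: b:=(List Bool -> (List Bool -> Bool)) c:=List Bool e:=(List List Bool -> Int)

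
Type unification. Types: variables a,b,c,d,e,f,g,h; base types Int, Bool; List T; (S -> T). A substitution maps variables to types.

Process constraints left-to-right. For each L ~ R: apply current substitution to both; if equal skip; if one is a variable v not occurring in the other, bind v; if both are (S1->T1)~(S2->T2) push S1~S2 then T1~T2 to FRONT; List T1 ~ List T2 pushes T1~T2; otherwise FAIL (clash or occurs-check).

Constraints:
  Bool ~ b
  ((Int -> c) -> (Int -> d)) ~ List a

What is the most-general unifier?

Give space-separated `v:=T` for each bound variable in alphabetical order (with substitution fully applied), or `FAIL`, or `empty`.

step 1: unify Bool ~ b  [subst: {-} | 1 pending]
  bind b := Bool
step 2: unify ((Int -> c) -> (Int -> d)) ~ List a  [subst: {b:=Bool} | 0 pending]
  clash: ((Int -> c) -> (Int -> d)) vs List a

Answer: FAIL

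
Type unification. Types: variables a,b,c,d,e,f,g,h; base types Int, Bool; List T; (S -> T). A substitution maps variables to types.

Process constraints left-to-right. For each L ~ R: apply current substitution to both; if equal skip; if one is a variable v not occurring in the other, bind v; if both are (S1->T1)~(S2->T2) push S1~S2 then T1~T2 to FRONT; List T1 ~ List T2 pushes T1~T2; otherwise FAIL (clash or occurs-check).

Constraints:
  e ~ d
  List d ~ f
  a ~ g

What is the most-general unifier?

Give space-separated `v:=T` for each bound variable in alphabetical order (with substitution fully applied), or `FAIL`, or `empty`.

Answer: a:=g e:=d f:=List d

Derivation:
step 1: unify e ~ d  [subst: {-} | 2 pending]
  bind e := d
step 2: unify List d ~ f  [subst: {e:=d} | 1 pending]
  bind f := List d
step 3: unify a ~ g  [subst: {e:=d, f:=List d} | 0 pending]
  bind a := g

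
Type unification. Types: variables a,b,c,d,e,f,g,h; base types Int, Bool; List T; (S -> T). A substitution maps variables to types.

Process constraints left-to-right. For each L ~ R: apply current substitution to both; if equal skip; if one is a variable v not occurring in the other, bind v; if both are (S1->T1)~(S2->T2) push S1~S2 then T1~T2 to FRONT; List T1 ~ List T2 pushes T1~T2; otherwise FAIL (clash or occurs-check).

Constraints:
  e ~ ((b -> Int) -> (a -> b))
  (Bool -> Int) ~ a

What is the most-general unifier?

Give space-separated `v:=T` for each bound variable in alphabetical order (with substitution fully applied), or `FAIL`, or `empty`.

Answer: a:=(Bool -> Int) e:=((b -> Int) -> ((Bool -> Int) -> b))

Derivation:
step 1: unify e ~ ((b -> Int) -> (a -> b))  [subst: {-} | 1 pending]
  bind e := ((b -> Int) -> (a -> b))
step 2: unify (Bool -> Int) ~ a  [subst: {e:=((b -> Int) -> (a -> b))} | 0 pending]
  bind a := (Bool -> Int)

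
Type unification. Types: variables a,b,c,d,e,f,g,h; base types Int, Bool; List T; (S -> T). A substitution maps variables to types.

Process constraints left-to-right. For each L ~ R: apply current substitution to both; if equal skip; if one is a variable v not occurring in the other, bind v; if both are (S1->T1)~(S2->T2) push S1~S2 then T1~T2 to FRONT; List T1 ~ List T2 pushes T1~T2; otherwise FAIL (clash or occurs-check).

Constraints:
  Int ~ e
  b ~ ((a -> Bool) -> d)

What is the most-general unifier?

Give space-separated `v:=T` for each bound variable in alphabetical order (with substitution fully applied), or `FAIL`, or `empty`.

Answer: b:=((a -> Bool) -> d) e:=Int

Derivation:
step 1: unify Int ~ e  [subst: {-} | 1 pending]
  bind e := Int
step 2: unify b ~ ((a -> Bool) -> d)  [subst: {e:=Int} | 0 pending]
  bind b := ((a -> Bool) -> d)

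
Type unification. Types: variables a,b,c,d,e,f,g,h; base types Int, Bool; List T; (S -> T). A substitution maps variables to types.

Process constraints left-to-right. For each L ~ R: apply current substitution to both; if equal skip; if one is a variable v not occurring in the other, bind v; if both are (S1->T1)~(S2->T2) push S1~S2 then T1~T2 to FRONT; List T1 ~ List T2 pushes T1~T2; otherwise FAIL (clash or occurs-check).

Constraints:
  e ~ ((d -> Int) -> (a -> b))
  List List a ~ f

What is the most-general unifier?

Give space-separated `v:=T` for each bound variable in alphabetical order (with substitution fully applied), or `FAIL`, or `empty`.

step 1: unify e ~ ((d -> Int) -> (a -> b))  [subst: {-} | 1 pending]
  bind e := ((d -> Int) -> (a -> b))
step 2: unify List List a ~ f  [subst: {e:=((d -> Int) -> (a -> b))} | 0 pending]
  bind f := List List a

Answer: e:=((d -> Int) -> (a -> b)) f:=List List a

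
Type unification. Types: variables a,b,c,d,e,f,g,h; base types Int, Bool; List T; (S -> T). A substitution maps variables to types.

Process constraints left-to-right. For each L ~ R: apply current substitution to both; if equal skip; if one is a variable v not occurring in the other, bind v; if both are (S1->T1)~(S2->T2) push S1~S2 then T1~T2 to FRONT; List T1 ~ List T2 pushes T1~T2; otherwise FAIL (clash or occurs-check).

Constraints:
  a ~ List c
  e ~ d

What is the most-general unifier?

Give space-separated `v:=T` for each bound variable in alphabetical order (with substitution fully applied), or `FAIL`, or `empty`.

step 1: unify a ~ List c  [subst: {-} | 1 pending]
  bind a := List c
step 2: unify e ~ d  [subst: {a:=List c} | 0 pending]
  bind e := d

Answer: a:=List c e:=d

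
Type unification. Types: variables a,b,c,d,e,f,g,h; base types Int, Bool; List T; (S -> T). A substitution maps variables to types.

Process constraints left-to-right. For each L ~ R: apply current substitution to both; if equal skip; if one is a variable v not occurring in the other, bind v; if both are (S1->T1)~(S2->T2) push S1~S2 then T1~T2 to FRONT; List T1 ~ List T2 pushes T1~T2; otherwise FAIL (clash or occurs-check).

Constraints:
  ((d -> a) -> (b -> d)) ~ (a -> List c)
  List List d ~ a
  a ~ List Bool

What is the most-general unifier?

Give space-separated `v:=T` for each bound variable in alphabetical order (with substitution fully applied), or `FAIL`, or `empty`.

step 1: unify ((d -> a) -> (b -> d)) ~ (a -> List c)  [subst: {-} | 2 pending]
  -> decompose arrow: push (d -> a)~a, (b -> d)~List c
step 2: unify (d -> a) ~ a  [subst: {-} | 3 pending]
  occurs-check fail

Answer: FAIL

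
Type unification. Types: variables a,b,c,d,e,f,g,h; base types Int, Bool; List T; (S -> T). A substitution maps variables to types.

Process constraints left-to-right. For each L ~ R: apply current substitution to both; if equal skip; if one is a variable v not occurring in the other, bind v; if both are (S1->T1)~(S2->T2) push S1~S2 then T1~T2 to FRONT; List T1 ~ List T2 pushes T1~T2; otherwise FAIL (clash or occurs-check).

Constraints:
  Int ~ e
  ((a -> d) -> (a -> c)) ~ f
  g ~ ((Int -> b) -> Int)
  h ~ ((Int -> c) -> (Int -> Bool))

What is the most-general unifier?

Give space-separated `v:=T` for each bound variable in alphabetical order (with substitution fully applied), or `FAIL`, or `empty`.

Answer: e:=Int f:=((a -> d) -> (a -> c)) g:=((Int -> b) -> Int) h:=((Int -> c) -> (Int -> Bool))

Derivation:
step 1: unify Int ~ e  [subst: {-} | 3 pending]
  bind e := Int
step 2: unify ((a -> d) -> (a -> c)) ~ f  [subst: {e:=Int} | 2 pending]
  bind f := ((a -> d) -> (a -> c))
step 3: unify g ~ ((Int -> b) -> Int)  [subst: {e:=Int, f:=((a -> d) -> (a -> c))} | 1 pending]
  bind g := ((Int -> b) -> Int)
step 4: unify h ~ ((Int -> c) -> (Int -> Bool))  [subst: {e:=Int, f:=((a -> d) -> (a -> c)), g:=((Int -> b) -> Int)} | 0 pending]
  bind h := ((Int -> c) -> (Int -> Bool))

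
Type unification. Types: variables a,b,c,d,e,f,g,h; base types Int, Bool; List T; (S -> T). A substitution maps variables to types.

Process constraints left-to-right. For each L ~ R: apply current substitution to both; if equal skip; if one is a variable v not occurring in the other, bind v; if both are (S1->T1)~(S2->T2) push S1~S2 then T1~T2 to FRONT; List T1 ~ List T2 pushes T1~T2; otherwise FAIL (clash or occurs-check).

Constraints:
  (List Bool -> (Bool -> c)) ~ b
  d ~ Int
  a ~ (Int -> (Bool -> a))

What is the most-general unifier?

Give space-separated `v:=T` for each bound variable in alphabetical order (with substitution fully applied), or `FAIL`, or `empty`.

Answer: FAIL

Derivation:
step 1: unify (List Bool -> (Bool -> c)) ~ b  [subst: {-} | 2 pending]
  bind b := (List Bool -> (Bool -> c))
step 2: unify d ~ Int  [subst: {b:=(List Bool -> (Bool -> c))} | 1 pending]
  bind d := Int
step 3: unify a ~ (Int -> (Bool -> a))  [subst: {b:=(List Bool -> (Bool -> c)), d:=Int} | 0 pending]
  occurs-check fail: a in (Int -> (Bool -> a))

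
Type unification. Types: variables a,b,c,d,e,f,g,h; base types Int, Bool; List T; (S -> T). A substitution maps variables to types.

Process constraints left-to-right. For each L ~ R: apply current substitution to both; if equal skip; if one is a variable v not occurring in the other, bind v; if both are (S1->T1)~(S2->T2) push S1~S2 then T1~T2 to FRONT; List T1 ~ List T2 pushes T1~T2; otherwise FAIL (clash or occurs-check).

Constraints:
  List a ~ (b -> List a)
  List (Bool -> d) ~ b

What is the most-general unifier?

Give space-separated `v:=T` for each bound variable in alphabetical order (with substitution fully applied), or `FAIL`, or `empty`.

step 1: unify List a ~ (b -> List a)  [subst: {-} | 1 pending]
  clash: List a vs (b -> List a)

Answer: FAIL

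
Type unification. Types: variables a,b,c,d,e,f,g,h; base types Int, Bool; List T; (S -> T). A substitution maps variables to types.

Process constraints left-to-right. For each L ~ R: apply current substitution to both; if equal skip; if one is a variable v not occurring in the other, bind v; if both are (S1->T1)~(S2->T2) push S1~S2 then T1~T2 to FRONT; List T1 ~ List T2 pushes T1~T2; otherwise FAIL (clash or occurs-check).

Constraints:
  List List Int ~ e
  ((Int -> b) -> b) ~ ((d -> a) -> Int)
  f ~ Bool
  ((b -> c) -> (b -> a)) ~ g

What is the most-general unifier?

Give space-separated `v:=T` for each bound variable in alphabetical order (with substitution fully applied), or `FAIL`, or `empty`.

step 1: unify List List Int ~ e  [subst: {-} | 3 pending]
  bind e := List List Int
step 2: unify ((Int -> b) -> b) ~ ((d -> a) -> Int)  [subst: {e:=List List Int} | 2 pending]
  -> decompose arrow: push (Int -> b)~(d -> a), b~Int
step 3: unify (Int -> b) ~ (d -> a)  [subst: {e:=List List Int} | 3 pending]
  -> decompose arrow: push Int~d, b~a
step 4: unify Int ~ d  [subst: {e:=List List Int} | 4 pending]
  bind d := Int
step 5: unify b ~ a  [subst: {e:=List List Int, d:=Int} | 3 pending]
  bind b := a
step 6: unify a ~ Int  [subst: {e:=List List Int, d:=Int, b:=a} | 2 pending]
  bind a := Int
step 7: unify f ~ Bool  [subst: {e:=List List Int, d:=Int, b:=a, a:=Int} | 1 pending]
  bind f := Bool
step 8: unify ((Int -> c) -> (Int -> Int)) ~ g  [subst: {e:=List List Int, d:=Int, b:=a, a:=Int, f:=Bool} | 0 pending]
  bind g := ((Int -> c) -> (Int -> Int))

Answer: a:=Int b:=Int d:=Int e:=List List Int f:=Bool g:=((Int -> c) -> (Int -> Int))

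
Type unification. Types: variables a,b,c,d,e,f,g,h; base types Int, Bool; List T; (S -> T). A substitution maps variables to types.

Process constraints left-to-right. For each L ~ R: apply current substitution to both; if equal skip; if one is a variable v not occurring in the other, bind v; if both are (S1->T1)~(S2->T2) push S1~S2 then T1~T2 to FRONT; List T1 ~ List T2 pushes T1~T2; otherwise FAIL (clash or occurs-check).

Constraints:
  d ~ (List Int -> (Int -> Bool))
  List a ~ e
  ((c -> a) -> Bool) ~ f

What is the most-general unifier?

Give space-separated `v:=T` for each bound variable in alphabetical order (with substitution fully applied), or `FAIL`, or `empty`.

step 1: unify d ~ (List Int -> (Int -> Bool))  [subst: {-} | 2 pending]
  bind d := (List Int -> (Int -> Bool))
step 2: unify List a ~ e  [subst: {d:=(List Int -> (Int -> Bool))} | 1 pending]
  bind e := List a
step 3: unify ((c -> a) -> Bool) ~ f  [subst: {d:=(List Int -> (Int -> Bool)), e:=List a} | 0 pending]
  bind f := ((c -> a) -> Bool)

Answer: d:=(List Int -> (Int -> Bool)) e:=List a f:=((c -> a) -> Bool)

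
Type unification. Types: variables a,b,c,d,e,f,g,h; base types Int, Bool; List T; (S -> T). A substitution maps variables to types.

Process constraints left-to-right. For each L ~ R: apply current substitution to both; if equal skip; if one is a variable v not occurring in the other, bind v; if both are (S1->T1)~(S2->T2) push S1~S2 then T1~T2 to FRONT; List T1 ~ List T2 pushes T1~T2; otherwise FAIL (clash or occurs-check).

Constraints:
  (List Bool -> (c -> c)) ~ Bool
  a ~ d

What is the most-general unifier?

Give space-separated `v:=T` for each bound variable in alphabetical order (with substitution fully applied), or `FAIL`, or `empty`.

step 1: unify (List Bool -> (c -> c)) ~ Bool  [subst: {-} | 1 pending]
  clash: (List Bool -> (c -> c)) vs Bool

Answer: FAIL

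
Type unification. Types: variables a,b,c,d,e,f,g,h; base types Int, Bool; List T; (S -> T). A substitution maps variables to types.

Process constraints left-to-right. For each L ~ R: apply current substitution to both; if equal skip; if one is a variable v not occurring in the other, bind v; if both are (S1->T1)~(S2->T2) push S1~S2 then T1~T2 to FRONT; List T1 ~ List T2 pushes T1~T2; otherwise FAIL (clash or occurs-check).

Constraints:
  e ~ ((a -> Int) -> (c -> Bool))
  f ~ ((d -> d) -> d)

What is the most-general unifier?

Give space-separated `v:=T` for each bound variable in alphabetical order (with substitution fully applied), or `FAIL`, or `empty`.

Answer: e:=((a -> Int) -> (c -> Bool)) f:=((d -> d) -> d)

Derivation:
step 1: unify e ~ ((a -> Int) -> (c -> Bool))  [subst: {-} | 1 pending]
  bind e := ((a -> Int) -> (c -> Bool))
step 2: unify f ~ ((d -> d) -> d)  [subst: {e:=((a -> Int) -> (c -> Bool))} | 0 pending]
  bind f := ((d -> d) -> d)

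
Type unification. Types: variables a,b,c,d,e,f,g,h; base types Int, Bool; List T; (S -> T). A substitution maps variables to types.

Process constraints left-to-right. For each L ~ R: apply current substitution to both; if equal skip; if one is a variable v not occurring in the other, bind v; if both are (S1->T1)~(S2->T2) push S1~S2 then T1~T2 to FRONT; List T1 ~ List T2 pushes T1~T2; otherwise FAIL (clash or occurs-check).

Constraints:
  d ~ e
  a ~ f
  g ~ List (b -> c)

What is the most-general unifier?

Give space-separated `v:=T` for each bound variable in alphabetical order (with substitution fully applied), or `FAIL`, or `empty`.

step 1: unify d ~ e  [subst: {-} | 2 pending]
  bind d := e
step 2: unify a ~ f  [subst: {d:=e} | 1 pending]
  bind a := f
step 3: unify g ~ List (b -> c)  [subst: {d:=e, a:=f} | 0 pending]
  bind g := List (b -> c)

Answer: a:=f d:=e g:=List (b -> c)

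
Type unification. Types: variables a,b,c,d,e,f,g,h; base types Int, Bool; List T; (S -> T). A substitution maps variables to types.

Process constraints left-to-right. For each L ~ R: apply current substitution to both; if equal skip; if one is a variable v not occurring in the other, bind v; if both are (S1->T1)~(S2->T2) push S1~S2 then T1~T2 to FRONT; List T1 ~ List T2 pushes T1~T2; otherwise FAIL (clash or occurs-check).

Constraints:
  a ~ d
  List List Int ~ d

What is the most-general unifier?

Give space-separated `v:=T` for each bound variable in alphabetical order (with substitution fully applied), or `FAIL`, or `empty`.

step 1: unify a ~ d  [subst: {-} | 1 pending]
  bind a := d
step 2: unify List List Int ~ d  [subst: {a:=d} | 0 pending]
  bind d := List List Int

Answer: a:=List List Int d:=List List Int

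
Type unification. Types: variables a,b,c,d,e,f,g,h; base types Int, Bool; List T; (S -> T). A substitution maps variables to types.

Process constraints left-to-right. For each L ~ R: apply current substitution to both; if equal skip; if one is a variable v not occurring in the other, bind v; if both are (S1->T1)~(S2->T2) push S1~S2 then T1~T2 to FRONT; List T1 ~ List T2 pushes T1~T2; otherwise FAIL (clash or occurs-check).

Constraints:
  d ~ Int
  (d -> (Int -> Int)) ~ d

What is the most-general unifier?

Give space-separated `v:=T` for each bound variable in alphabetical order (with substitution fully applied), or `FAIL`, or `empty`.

Answer: FAIL

Derivation:
step 1: unify d ~ Int  [subst: {-} | 1 pending]
  bind d := Int
step 2: unify (Int -> (Int -> Int)) ~ Int  [subst: {d:=Int} | 0 pending]
  clash: (Int -> (Int -> Int)) vs Int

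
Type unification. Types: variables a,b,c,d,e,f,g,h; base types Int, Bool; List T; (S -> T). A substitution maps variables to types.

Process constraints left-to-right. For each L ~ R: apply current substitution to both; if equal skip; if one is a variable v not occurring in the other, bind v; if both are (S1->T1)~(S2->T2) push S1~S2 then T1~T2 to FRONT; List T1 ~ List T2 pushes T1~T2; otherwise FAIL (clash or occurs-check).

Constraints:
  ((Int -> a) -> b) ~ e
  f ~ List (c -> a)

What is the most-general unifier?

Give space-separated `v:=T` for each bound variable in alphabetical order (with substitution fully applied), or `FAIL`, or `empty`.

step 1: unify ((Int -> a) -> b) ~ e  [subst: {-} | 1 pending]
  bind e := ((Int -> a) -> b)
step 2: unify f ~ List (c -> a)  [subst: {e:=((Int -> a) -> b)} | 0 pending]
  bind f := List (c -> a)

Answer: e:=((Int -> a) -> b) f:=List (c -> a)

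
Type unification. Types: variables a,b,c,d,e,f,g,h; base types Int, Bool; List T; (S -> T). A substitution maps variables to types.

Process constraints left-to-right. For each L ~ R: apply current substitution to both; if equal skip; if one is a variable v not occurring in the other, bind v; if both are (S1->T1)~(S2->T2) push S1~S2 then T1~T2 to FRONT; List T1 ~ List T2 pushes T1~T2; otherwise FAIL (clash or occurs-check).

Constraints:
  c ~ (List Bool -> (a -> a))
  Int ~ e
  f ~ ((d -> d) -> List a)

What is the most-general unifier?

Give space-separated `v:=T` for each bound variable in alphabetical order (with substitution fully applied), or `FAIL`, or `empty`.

Answer: c:=(List Bool -> (a -> a)) e:=Int f:=((d -> d) -> List a)

Derivation:
step 1: unify c ~ (List Bool -> (a -> a))  [subst: {-} | 2 pending]
  bind c := (List Bool -> (a -> a))
step 2: unify Int ~ e  [subst: {c:=(List Bool -> (a -> a))} | 1 pending]
  bind e := Int
step 3: unify f ~ ((d -> d) -> List a)  [subst: {c:=(List Bool -> (a -> a)), e:=Int} | 0 pending]
  bind f := ((d -> d) -> List a)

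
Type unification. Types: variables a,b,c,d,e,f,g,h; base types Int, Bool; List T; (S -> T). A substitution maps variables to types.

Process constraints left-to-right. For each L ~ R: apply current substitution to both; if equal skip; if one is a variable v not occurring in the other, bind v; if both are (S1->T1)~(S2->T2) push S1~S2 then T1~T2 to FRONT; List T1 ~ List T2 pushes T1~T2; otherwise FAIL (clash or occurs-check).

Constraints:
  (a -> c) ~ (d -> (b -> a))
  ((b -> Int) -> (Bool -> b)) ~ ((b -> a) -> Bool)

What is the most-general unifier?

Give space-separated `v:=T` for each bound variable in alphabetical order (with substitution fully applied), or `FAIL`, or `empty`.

step 1: unify (a -> c) ~ (d -> (b -> a))  [subst: {-} | 1 pending]
  -> decompose arrow: push a~d, c~(b -> a)
step 2: unify a ~ d  [subst: {-} | 2 pending]
  bind a := d
step 3: unify c ~ (b -> d)  [subst: {a:=d} | 1 pending]
  bind c := (b -> d)
step 4: unify ((b -> Int) -> (Bool -> b)) ~ ((b -> d) -> Bool)  [subst: {a:=d, c:=(b -> d)} | 0 pending]
  -> decompose arrow: push (b -> Int)~(b -> d), (Bool -> b)~Bool
step 5: unify (b -> Int) ~ (b -> d)  [subst: {a:=d, c:=(b -> d)} | 1 pending]
  -> decompose arrow: push b~b, Int~d
step 6: unify b ~ b  [subst: {a:=d, c:=(b -> d)} | 2 pending]
  -> identical, skip
step 7: unify Int ~ d  [subst: {a:=d, c:=(b -> d)} | 1 pending]
  bind d := Int
step 8: unify (Bool -> b) ~ Bool  [subst: {a:=d, c:=(b -> d), d:=Int} | 0 pending]
  clash: (Bool -> b) vs Bool

Answer: FAIL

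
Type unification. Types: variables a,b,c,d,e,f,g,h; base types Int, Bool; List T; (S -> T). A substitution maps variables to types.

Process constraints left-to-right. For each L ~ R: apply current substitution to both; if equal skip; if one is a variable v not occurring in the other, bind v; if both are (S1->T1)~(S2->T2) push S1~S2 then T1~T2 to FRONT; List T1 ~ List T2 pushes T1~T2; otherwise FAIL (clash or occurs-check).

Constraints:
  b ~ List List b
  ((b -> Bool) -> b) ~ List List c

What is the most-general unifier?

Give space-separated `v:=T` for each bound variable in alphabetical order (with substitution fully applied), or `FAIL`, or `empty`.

Answer: FAIL

Derivation:
step 1: unify b ~ List List b  [subst: {-} | 1 pending]
  occurs-check fail: b in List List b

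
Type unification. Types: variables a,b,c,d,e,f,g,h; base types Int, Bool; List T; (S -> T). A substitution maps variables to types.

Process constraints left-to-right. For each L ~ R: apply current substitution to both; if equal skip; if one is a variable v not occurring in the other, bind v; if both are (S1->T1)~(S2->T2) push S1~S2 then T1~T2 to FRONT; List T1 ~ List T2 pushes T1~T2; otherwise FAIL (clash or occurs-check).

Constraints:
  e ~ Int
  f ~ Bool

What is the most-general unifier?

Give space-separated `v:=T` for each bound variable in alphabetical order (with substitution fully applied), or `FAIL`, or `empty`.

Answer: e:=Int f:=Bool

Derivation:
step 1: unify e ~ Int  [subst: {-} | 1 pending]
  bind e := Int
step 2: unify f ~ Bool  [subst: {e:=Int} | 0 pending]
  bind f := Bool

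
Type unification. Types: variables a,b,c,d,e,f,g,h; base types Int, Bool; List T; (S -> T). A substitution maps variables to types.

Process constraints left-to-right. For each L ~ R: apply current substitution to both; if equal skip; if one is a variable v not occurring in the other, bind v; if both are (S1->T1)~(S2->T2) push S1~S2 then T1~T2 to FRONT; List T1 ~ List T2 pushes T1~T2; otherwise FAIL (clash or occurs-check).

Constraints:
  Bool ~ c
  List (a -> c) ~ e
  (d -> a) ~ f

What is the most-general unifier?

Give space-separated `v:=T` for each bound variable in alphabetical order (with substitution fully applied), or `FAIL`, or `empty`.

Answer: c:=Bool e:=List (a -> Bool) f:=(d -> a)

Derivation:
step 1: unify Bool ~ c  [subst: {-} | 2 pending]
  bind c := Bool
step 2: unify List (a -> Bool) ~ e  [subst: {c:=Bool} | 1 pending]
  bind e := List (a -> Bool)
step 3: unify (d -> a) ~ f  [subst: {c:=Bool, e:=List (a -> Bool)} | 0 pending]
  bind f := (d -> a)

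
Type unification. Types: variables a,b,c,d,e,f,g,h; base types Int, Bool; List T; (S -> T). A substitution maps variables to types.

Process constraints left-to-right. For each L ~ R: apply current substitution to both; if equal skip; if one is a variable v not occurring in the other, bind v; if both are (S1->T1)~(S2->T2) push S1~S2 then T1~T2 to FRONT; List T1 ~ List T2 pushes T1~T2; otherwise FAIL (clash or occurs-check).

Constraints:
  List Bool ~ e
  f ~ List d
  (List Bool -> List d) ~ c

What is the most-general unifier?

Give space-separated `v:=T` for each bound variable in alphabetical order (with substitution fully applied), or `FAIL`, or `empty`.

step 1: unify List Bool ~ e  [subst: {-} | 2 pending]
  bind e := List Bool
step 2: unify f ~ List d  [subst: {e:=List Bool} | 1 pending]
  bind f := List d
step 3: unify (List Bool -> List d) ~ c  [subst: {e:=List Bool, f:=List d} | 0 pending]
  bind c := (List Bool -> List d)

Answer: c:=(List Bool -> List d) e:=List Bool f:=List d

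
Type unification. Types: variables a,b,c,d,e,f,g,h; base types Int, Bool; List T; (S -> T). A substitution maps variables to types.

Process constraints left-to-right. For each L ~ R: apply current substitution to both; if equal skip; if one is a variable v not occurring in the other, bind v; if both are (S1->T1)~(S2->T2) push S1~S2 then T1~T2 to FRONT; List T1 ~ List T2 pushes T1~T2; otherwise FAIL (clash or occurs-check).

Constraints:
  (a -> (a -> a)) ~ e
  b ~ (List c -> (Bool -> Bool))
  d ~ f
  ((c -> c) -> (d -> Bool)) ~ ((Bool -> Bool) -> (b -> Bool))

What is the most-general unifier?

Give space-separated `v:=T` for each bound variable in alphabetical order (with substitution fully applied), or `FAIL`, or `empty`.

step 1: unify (a -> (a -> a)) ~ e  [subst: {-} | 3 pending]
  bind e := (a -> (a -> a))
step 2: unify b ~ (List c -> (Bool -> Bool))  [subst: {e:=(a -> (a -> a))} | 2 pending]
  bind b := (List c -> (Bool -> Bool))
step 3: unify d ~ f  [subst: {e:=(a -> (a -> a)), b:=(List c -> (Bool -> Bool))} | 1 pending]
  bind d := f
step 4: unify ((c -> c) -> (f -> Bool)) ~ ((Bool -> Bool) -> ((List c -> (Bool -> Bool)) -> Bool))  [subst: {e:=(a -> (a -> a)), b:=(List c -> (Bool -> Bool)), d:=f} | 0 pending]
  -> decompose arrow: push (c -> c)~(Bool -> Bool), (f -> Bool)~((List c -> (Bool -> Bool)) -> Bool)
step 5: unify (c -> c) ~ (Bool -> Bool)  [subst: {e:=(a -> (a -> a)), b:=(List c -> (Bool -> Bool)), d:=f} | 1 pending]
  -> decompose arrow: push c~Bool, c~Bool
step 6: unify c ~ Bool  [subst: {e:=(a -> (a -> a)), b:=(List c -> (Bool -> Bool)), d:=f} | 2 pending]
  bind c := Bool
step 7: unify Bool ~ Bool  [subst: {e:=(a -> (a -> a)), b:=(List c -> (Bool -> Bool)), d:=f, c:=Bool} | 1 pending]
  -> identical, skip
step 8: unify (f -> Bool) ~ ((List Bool -> (Bool -> Bool)) -> Bool)  [subst: {e:=(a -> (a -> a)), b:=(List c -> (Bool -> Bool)), d:=f, c:=Bool} | 0 pending]
  -> decompose arrow: push f~(List Bool -> (Bool -> Bool)), Bool~Bool
step 9: unify f ~ (List Bool -> (Bool -> Bool))  [subst: {e:=(a -> (a -> a)), b:=(List c -> (Bool -> Bool)), d:=f, c:=Bool} | 1 pending]
  bind f := (List Bool -> (Bool -> Bool))
step 10: unify Bool ~ Bool  [subst: {e:=(a -> (a -> a)), b:=(List c -> (Bool -> Bool)), d:=f, c:=Bool, f:=(List Bool -> (Bool -> Bool))} | 0 pending]
  -> identical, skip

Answer: b:=(List Bool -> (Bool -> Bool)) c:=Bool d:=(List Bool -> (Bool -> Bool)) e:=(a -> (a -> a)) f:=(List Bool -> (Bool -> Bool))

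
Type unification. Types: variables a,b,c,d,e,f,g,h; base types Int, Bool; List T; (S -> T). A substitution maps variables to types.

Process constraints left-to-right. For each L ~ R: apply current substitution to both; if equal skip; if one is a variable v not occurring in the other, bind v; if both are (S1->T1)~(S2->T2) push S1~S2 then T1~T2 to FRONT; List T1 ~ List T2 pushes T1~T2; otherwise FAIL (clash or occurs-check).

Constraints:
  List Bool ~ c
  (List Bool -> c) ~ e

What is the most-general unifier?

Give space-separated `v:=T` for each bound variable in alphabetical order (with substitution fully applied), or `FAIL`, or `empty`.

Answer: c:=List Bool e:=(List Bool -> List Bool)

Derivation:
step 1: unify List Bool ~ c  [subst: {-} | 1 pending]
  bind c := List Bool
step 2: unify (List Bool -> List Bool) ~ e  [subst: {c:=List Bool} | 0 pending]
  bind e := (List Bool -> List Bool)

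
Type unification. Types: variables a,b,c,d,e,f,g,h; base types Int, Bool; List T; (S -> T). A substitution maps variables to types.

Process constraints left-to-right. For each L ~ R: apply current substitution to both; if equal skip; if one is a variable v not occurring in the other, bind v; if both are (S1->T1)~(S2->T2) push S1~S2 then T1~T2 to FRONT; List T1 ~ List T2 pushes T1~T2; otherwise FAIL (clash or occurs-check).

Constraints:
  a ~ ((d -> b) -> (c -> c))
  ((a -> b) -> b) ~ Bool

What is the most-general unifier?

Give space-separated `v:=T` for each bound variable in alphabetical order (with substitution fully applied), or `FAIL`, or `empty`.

Answer: FAIL

Derivation:
step 1: unify a ~ ((d -> b) -> (c -> c))  [subst: {-} | 1 pending]
  bind a := ((d -> b) -> (c -> c))
step 2: unify ((((d -> b) -> (c -> c)) -> b) -> b) ~ Bool  [subst: {a:=((d -> b) -> (c -> c))} | 0 pending]
  clash: ((((d -> b) -> (c -> c)) -> b) -> b) vs Bool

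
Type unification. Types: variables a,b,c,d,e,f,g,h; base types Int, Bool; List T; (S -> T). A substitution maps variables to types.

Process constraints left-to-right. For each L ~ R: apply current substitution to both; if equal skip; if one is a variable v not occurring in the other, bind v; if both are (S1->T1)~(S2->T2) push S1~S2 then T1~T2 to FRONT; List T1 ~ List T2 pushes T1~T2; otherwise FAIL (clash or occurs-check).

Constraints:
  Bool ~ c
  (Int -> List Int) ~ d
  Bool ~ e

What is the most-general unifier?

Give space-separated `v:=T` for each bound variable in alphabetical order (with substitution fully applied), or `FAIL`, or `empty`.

Answer: c:=Bool d:=(Int -> List Int) e:=Bool

Derivation:
step 1: unify Bool ~ c  [subst: {-} | 2 pending]
  bind c := Bool
step 2: unify (Int -> List Int) ~ d  [subst: {c:=Bool} | 1 pending]
  bind d := (Int -> List Int)
step 3: unify Bool ~ e  [subst: {c:=Bool, d:=(Int -> List Int)} | 0 pending]
  bind e := Bool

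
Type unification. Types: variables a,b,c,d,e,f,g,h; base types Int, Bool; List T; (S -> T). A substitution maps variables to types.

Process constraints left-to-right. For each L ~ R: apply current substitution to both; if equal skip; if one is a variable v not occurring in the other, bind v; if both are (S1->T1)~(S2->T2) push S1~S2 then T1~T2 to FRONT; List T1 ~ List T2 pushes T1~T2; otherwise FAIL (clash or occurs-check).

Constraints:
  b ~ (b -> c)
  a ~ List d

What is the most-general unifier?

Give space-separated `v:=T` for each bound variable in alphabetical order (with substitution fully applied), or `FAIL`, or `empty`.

Answer: FAIL

Derivation:
step 1: unify b ~ (b -> c)  [subst: {-} | 1 pending]
  occurs-check fail: b in (b -> c)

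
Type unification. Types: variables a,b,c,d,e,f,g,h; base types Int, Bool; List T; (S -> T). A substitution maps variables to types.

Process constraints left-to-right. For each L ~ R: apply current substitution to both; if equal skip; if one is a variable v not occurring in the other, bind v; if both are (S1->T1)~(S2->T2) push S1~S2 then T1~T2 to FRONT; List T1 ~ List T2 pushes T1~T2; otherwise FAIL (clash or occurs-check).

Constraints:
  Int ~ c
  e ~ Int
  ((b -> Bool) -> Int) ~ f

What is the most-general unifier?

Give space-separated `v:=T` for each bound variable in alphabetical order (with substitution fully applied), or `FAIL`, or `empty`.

step 1: unify Int ~ c  [subst: {-} | 2 pending]
  bind c := Int
step 2: unify e ~ Int  [subst: {c:=Int} | 1 pending]
  bind e := Int
step 3: unify ((b -> Bool) -> Int) ~ f  [subst: {c:=Int, e:=Int} | 0 pending]
  bind f := ((b -> Bool) -> Int)

Answer: c:=Int e:=Int f:=((b -> Bool) -> Int)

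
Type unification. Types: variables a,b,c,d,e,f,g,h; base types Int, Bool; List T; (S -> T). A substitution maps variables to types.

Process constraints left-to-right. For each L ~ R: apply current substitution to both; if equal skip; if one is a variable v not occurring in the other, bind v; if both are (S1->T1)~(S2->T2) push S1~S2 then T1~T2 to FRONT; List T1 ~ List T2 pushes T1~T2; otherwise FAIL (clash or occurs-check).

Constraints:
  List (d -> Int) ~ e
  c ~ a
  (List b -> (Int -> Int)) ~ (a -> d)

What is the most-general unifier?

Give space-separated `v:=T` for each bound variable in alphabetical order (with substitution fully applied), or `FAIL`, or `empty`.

step 1: unify List (d -> Int) ~ e  [subst: {-} | 2 pending]
  bind e := List (d -> Int)
step 2: unify c ~ a  [subst: {e:=List (d -> Int)} | 1 pending]
  bind c := a
step 3: unify (List b -> (Int -> Int)) ~ (a -> d)  [subst: {e:=List (d -> Int), c:=a} | 0 pending]
  -> decompose arrow: push List b~a, (Int -> Int)~d
step 4: unify List b ~ a  [subst: {e:=List (d -> Int), c:=a} | 1 pending]
  bind a := List b
step 5: unify (Int -> Int) ~ d  [subst: {e:=List (d -> Int), c:=a, a:=List b} | 0 pending]
  bind d := (Int -> Int)

Answer: a:=List b c:=List b d:=(Int -> Int) e:=List ((Int -> Int) -> Int)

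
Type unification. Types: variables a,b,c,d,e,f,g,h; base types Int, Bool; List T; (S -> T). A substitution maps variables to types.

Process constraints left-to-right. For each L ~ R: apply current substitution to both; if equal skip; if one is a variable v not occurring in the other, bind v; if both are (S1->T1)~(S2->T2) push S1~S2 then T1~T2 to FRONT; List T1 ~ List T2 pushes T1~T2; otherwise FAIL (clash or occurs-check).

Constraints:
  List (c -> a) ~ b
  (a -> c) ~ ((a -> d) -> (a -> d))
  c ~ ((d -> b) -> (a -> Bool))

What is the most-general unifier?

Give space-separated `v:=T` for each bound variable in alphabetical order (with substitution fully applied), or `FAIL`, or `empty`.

Answer: FAIL

Derivation:
step 1: unify List (c -> a) ~ b  [subst: {-} | 2 pending]
  bind b := List (c -> a)
step 2: unify (a -> c) ~ ((a -> d) -> (a -> d))  [subst: {b:=List (c -> a)} | 1 pending]
  -> decompose arrow: push a~(a -> d), c~(a -> d)
step 3: unify a ~ (a -> d)  [subst: {b:=List (c -> a)} | 2 pending]
  occurs-check fail: a in (a -> d)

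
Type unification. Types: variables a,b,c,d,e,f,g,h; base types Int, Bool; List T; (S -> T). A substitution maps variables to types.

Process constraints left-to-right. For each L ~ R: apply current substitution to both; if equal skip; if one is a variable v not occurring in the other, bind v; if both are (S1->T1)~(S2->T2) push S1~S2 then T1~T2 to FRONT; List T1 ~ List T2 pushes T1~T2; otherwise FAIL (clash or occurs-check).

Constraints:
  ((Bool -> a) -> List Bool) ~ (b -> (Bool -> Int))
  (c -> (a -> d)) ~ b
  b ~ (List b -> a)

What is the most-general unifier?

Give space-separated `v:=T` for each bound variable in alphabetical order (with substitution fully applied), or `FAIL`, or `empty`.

step 1: unify ((Bool -> a) -> List Bool) ~ (b -> (Bool -> Int))  [subst: {-} | 2 pending]
  -> decompose arrow: push (Bool -> a)~b, List Bool~(Bool -> Int)
step 2: unify (Bool -> a) ~ b  [subst: {-} | 3 pending]
  bind b := (Bool -> a)
step 3: unify List Bool ~ (Bool -> Int)  [subst: {b:=(Bool -> a)} | 2 pending]
  clash: List Bool vs (Bool -> Int)

Answer: FAIL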